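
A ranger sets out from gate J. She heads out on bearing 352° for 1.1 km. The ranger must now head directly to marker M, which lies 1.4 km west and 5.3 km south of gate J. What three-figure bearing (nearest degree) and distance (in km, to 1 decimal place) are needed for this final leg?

Leg 1 (352°, 1.1 km): east 1.1 sin 352° = -0.15, north 1.1 cos 352° = 1.09
Current position: (-0.15, 1.09). Target: (-1.4, -5.3). Remaining: Δeast = -1.25, Δnorth = -6.39.
Bearing = atan2(-1.25, -6.39) mod 360° = 191.04°; distance = √((-1.25)² + (-6.39)²) = 6.510 km.

191°, 6.5 km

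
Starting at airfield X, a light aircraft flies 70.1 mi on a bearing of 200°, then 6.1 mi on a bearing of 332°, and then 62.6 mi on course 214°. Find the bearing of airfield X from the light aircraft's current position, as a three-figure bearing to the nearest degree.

029°

Leg 1 (200°, 70.1 mi): east 70.1 sin 200° = -23.98, north 70.1 cos 200° = -65.87
Leg 2 (332°, 6.1 mi): east 6.1 sin 332° = -2.86, north 6.1 cos 332° = 5.39
Leg 3 (214°, 62.6 mi): east 62.6 sin 214° = -35.01, north 62.6 cos 214° = -51.90
Net displacement: -61.84 east, -112.38 north. Direction back to start is (61.84, 112.38): bearing = atan2(61.84, 112.38) mod 360° = 28.82° ≈ 029°.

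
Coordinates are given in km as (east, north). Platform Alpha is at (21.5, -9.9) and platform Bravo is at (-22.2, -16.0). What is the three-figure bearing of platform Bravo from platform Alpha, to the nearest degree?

Δeast = -22.2 − 21.5 = -43.70; Δnorth = -16.0 − -9.9 = -6.10.
Bearing = atan2(Δeast, Δnorth) mod 360° = 262.05° ≈ 262°.

262°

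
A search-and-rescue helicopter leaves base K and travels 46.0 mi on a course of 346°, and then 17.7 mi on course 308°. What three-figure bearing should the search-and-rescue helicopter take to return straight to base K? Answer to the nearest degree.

156°

Leg 1 (346°, 46.0 mi): east 46.0 sin 346° = -11.13, north 46.0 cos 346° = 44.63
Leg 2 (308°, 17.7 mi): east 17.7 sin 308° = -13.95, north 17.7 cos 308° = 10.90
Net displacement: -25.08 east, 55.53 north. Direction back to start is (25.08, -55.53): bearing = atan2(25.08, -55.53) mod 360° = 155.70° ≈ 156°.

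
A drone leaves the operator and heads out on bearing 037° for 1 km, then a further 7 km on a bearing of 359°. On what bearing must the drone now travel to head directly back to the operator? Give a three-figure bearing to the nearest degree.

Leg 1 (037°, 1 km): east 1 sin 37° = 0.60, north 1 cos 37° = 0.80
Leg 2 (359°, 7 km): east 7 sin 359° = -0.12, north 7 cos 359° = 7.00
Net displacement: 0.48 east, 7.80 north. Direction back to start is (-0.48, -7.80): bearing = atan2(-0.48, -7.80) mod 360° = 183.52° ≈ 184°.

184°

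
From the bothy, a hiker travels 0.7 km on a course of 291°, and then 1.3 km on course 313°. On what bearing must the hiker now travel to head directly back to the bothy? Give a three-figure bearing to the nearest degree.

Leg 1 (291°, 0.7 km): east 0.7 sin 291° = -0.65, north 0.7 cos 291° = 0.25
Leg 2 (313°, 1.3 km): east 1.3 sin 313° = -0.95, north 1.3 cos 313° = 0.89
Net displacement: -1.60 east, 1.14 north. Direction back to start is (1.60, -1.14): bearing = atan2(1.60, -1.14) mod 360° = 125.34° ≈ 125°.

125°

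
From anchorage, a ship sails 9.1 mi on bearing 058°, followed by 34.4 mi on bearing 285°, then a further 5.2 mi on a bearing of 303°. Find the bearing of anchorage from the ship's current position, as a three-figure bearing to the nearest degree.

119°

Leg 1 (058°, 9.1 mi): east 9.1 sin 58° = 7.72, north 9.1 cos 58° = 4.82
Leg 2 (285°, 34.4 mi): east 34.4 sin 285° = -33.23, north 34.4 cos 285° = 8.90
Leg 3 (303°, 5.2 mi): east 5.2 sin 303° = -4.36, north 5.2 cos 303° = 2.83
Net displacement: -29.87 east, 16.56 north. Direction back to start is (29.87, -16.56): bearing = atan2(29.87, -16.56) mod 360° = 119.00° ≈ 119°.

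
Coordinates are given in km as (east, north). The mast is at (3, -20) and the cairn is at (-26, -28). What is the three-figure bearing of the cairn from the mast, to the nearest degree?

255°

Δeast = -26 − 3 = -29.00; Δnorth = -28 − -20 = -8.00.
Bearing = atan2(Δeast, Δnorth) mod 360° = 254.58° ≈ 255°.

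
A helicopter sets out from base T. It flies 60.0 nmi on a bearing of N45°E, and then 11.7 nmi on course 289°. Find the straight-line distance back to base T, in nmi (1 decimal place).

Leg 1 (N45°E, 60.0 nmi): east 60.0 sin 45° = 42.43, north 60.0 cos 45° = 42.43
Leg 2 (289°, 11.7 nmi): east 11.7 sin 289° = -11.06, north 11.7 cos 289° = 3.81
Net: 31.36 east, 46.24 north. Distance = √((31.36)² + (46.24)²) = 55.870 nmi.

55.9 nmi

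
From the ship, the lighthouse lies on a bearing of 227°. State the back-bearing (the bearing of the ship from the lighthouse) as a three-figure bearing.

Back-bearing = 227° − 180° = 047°.

047°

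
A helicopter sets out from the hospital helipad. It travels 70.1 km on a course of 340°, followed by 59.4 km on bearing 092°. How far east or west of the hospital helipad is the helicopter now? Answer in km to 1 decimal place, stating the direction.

Leg 1 (340°, 70.1 km): east 70.1 sin 340° = -23.98, north 70.1 cos 340° = 65.87
Leg 2 (092°, 59.4 km): east 59.4 sin 92° = 59.36, north 59.4 cos 92° = -2.07
Net east component: 35.39 km.

35.4 km east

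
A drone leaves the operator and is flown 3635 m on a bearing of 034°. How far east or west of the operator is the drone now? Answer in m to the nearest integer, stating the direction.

2033 m east

Leg 1 (034°, 3635 m): east 3635 sin 34° = 2032.67, north 3635 cos 34° = 3013.55
Net east component: 2032.67 m.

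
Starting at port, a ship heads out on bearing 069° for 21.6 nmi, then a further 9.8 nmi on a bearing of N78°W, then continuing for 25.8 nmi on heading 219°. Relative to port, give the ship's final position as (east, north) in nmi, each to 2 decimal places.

(-5.66, -10.27)

Leg 1 (069°, 21.6 nmi): east 21.6 sin 69° = 20.17, north 21.6 cos 69° = 7.74
Leg 2 (N78°W, 9.8 nmi): east 9.8 sin 282° = -9.59, north 9.8 cos 282° = 2.04
Leg 3 (219°, 25.8 nmi): east 25.8 sin 219° = -16.24, north 25.8 cos 219° = -20.05
Summing: -5.66 nmi east, -10.27 nmi north → (-5.66, -10.27).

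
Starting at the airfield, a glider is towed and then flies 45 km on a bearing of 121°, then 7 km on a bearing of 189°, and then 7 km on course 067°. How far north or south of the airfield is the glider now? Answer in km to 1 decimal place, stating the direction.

Leg 1 (121°, 45 km): east 45 sin 121° = 38.57, north 45 cos 121° = -23.18
Leg 2 (189°, 7 km): east 7 sin 189° = -1.10, north 7 cos 189° = -6.91
Leg 3 (067°, 7 km): east 7 sin 67° = 6.44, north 7 cos 67° = 2.74
Net north component: -27.36 km.

27.4 km south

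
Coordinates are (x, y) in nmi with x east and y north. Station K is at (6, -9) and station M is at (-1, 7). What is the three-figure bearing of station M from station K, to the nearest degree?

Δeast = -1 − 6 = -7.00; Δnorth = 7 − -9 = 16.00.
Bearing = atan2(Δeast, Δnorth) mod 360° = 336.37° ≈ 336°.

336°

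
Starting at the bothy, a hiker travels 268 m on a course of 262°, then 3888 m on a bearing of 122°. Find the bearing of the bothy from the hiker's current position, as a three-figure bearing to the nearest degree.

Leg 1 (262°, 268 m): east 268 sin 262° = -265.39, north 268 cos 262° = -37.30
Leg 2 (122°, 3888 m): east 3888 sin 122° = 3297.21, north 3888 cos 122° = -2060.33
Net displacement: 3031.82 east, -2097.62 north. Direction back to start is (-3031.82, 2097.62): bearing = atan2(-3031.82, 2097.62) mod 360° = 304.68° ≈ 305°.

305°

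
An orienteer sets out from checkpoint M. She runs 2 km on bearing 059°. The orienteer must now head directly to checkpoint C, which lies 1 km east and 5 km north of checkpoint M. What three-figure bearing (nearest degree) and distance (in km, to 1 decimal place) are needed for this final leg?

Leg 1 (059°, 2 km): east 2 sin 59° = 1.71, north 2 cos 59° = 1.03
Current position: (1.71, 1.03). Target: (1, 5). Remaining: Δeast = -0.71, Δnorth = 3.97.
Bearing = atan2(-0.71, 3.97) mod 360° = 349.80°; distance = √((-0.71)² + (3.97)²) = 4.034 km.

350°, 4.0 km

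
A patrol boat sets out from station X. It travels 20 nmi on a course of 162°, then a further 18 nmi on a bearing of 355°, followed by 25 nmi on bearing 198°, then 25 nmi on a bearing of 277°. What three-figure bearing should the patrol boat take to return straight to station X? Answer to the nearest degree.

Leg 1 (162°, 20 nmi): east 20 sin 162° = 6.18, north 20 cos 162° = -19.02
Leg 2 (355°, 18 nmi): east 18 sin 355° = -1.57, north 18 cos 355° = 17.93
Leg 3 (198°, 25 nmi): east 25 sin 198° = -7.73, north 25 cos 198° = -23.78
Leg 4 (277°, 25 nmi): east 25 sin 277° = -24.81, north 25 cos 277° = 3.05
Net displacement: -27.93 east, -21.82 north. Direction back to start is (27.93, 21.82): bearing = atan2(27.93, 21.82) mod 360° = 52.00° ≈ 052°.

052°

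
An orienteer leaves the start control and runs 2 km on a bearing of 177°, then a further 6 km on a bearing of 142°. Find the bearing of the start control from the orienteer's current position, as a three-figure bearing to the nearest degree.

Leg 1 (177°, 2 km): east 2 sin 177° = 0.10, north 2 cos 177° = -2.00
Leg 2 (142°, 6 km): east 6 sin 142° = 3.69, north 6 cos 142° = -4.73
Net displacement: 3.80 east, -6.73 north. Direction back to start is (-3.80, 6.73): bearing = atan2(-3.80, 6.73) mod 360° = 330.54° ≈ 331°.

331°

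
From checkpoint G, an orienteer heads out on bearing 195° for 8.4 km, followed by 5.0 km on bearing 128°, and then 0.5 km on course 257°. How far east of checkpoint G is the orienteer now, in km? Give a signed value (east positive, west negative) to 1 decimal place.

1.3 km

Leg 1 (195°, 8.4 km): east 8.4 sin 195° = -2.17, north 8.4 cos 195° = -8.11
Leg 2 (128°, 5.0 km): east 5.0 sin 128° = 3.94, north 5.0 cos 128° = -3.08
Leg 3 (257°, 0.5 km): east 0.5 sin 257° = -0.49, north 0.5 cos 257° = -0.11
Net east component: 1.28 km.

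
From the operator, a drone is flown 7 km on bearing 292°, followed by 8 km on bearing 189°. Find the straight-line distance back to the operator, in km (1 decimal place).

9.4 km

Leg 1 (292°, 7 km): east 7 sin 292° = -6.49, north 7 cos 292° = 2.62
Leg 2 (189°, 8 km): east 8 sin 189° = -1.25, north 8 cos 189° = -7.90
Net: -7.74 east, -5.28 north. Distance = √((-7.74)² + (-5.28)²) = 9.370 km.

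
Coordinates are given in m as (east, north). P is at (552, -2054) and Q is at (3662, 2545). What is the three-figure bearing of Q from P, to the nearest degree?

Δeast = 3662 − 552 = 3110.00; Δnorth = 2545 − -2054 = 4599.00.
Bearing = atan2(Δeast, Δnorth) mod 360° = 34.07° ≈ 034°.

034°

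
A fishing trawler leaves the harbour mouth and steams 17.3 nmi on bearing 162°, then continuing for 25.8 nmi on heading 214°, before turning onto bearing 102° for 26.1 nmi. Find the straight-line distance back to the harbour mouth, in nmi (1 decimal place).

46.3 nmi

Leg 1 (162°, 17.3 nmi): east 17.3 sin 162° = 5.35, north 17.3 cos 162° = -16.45
Leg 2 (214°, 25.8 nmi): east 25.8 sin 214° = -14.43, north 25.8 cos 214° = -21.39
Leg 3 (102°, 26.1 nmi): east 26.1 sin 102° = 25.53, north 26.1 cos 102° = -5.43
Net: 16.45 east, -43.27 north. Distance = √((16.45)² + (-43.27)²) = 46.290 nmi.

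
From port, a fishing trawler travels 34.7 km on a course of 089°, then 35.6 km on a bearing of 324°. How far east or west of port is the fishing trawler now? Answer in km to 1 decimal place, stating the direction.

Leg 1 (089°, 34.7 km): east 34.7 sin 89° = 34.69, north 34.7 cos 89° = 0.61
Leg 2 (324°, 35.6 km): east 35.6 sin 324° = -20.93, north 35.6 cos 324° = 28.80
Net east component: 13.77 km.

13.8 km east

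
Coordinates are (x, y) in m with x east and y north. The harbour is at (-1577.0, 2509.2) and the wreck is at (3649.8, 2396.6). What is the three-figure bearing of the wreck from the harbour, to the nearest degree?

091°

Δeast = 3649.8 − -1577.0 = 5226.80; Δnorth = 2396.6 − 2509.2 = -112.60.
Bearing = atan2(Δeast, Δnorth) mod 360° = 91.23° ≈ 091°.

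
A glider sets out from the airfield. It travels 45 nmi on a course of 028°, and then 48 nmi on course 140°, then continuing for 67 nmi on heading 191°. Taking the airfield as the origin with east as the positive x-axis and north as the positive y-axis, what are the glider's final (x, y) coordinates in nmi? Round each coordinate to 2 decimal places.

Leg 1 (028°, 45 nmi): east 45 sin 28° = 21.13, north 45 cos 28° = 39.73
Leg 2 (140°, 48 nmi): east 48 sin 140° = 30.85, north 48 cos 140° = -36.77
Leg 3 (191°, 67 nmi): east 67 sin 191° = -12.78, north 67 cos 191° = -65.77
Summing: 39.20 nmi east, -62.81 nmi north → (39.20, -62.81).

(39.20, -62.81)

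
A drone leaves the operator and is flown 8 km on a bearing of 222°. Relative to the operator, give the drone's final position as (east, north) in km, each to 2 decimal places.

Leg 1 (222°, 8 km): east 8 sin 222° = -5.35, north 8 cos 222° = -5.95
Summing: -5.35 km east, -5.95 km north → (-5.35, -5.95).

(-5.35, -5.95)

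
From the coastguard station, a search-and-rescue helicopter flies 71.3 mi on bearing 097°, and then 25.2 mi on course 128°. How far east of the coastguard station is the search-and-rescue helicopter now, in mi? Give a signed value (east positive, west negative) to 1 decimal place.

Leg 1 (097°, 71.3 mi): east 71.3 sin 97° = 70.77, north 71.3 cos 97° = -8.69
Leg 2 (128°, 25.2 mi): east 25.2 sin 128° = 19.86, north 25.2 cos 128° = -15.51
Net east component: 90.63 mi.

90.6 mi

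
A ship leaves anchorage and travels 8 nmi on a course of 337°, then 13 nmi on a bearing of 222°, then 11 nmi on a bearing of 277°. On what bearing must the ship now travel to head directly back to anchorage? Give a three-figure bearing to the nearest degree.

Leg 1 (337°, 8 nmi): east 8 sin 337° = -3.13, north 8 cos 337° = 7.36
Leg 2 (222°, 13 nmi): east 13 sin 222° = -8.70, north 13 cos 222° = -9.66
Leg 3 (277°, 11 nmi): east 11 sin 277° = -10.92, north 11 cos 277° = 1.34
Net displacement: -22.74 east, -0.96 north. Direction back to start is (22.74, 0.96): bearing = atan2(22.74, 0.96) mod 360° = 87.59° ≈ 088°.

088°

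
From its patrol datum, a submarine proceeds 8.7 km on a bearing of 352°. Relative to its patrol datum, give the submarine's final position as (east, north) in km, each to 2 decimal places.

(-1.21, 8.62)

Leg 1 (352°, 8.7 km): east 8.7 sin 352° = -1.21, north 8.7 cos 352° = 8.62
Summing: -1.21 km east, 8.62 km north → (-1.21, 8.62).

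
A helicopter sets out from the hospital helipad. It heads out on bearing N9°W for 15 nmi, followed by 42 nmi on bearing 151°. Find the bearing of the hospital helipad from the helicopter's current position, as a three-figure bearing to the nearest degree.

321°

Leg 1 (N9°W, 15 nmi): east 15 sin 351° = -2.35, north 15 cos 351° = 14.82
Leg 2 (151°, 42 nmi): east 42 sin 151° = 20.36, north 42 cos 151° = -36.73
Net displacement: 18.02 east, -21.92 north. Direction back to start is (-18.02, 21.92): bearing = atan2(-18.02, 21.92) mod 360° = 320.58° ≈ 321°.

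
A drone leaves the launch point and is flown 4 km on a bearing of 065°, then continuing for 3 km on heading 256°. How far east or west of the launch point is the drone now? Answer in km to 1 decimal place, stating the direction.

Leg 1 (065°, 4 km): east 4 sin 65° = 3.63, north 4 cos 65° = 1.69
Leg 2 (256°, 3 km): east 3 sin 256° = -2.91, north 3 cos 256° = -0.73
Net east component: 0.71 km.

0.7 km east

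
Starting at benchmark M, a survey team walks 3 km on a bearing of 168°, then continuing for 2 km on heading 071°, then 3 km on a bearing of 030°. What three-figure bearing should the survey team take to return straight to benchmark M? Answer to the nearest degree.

266°

Leg 1 (168°, 3 km): east 3 sin 168° = 0.62, north 3 cos 168° = -2.93
Leg 2 (071°, 2 km): east 2 sin 71° = 1.89, north 2 cos 71° = 0.65
Leg 3 (030°, 3 km): east 3 sin 30° = 1.50, north 3 cos 30° = 2.60
Net displacement: 4.01 east, 0.31 north. Direction back to start is (-4.01, -0.31): bearing = atan2(-4.01, -0.31) mod 360° = 265.52° ≈ 266°.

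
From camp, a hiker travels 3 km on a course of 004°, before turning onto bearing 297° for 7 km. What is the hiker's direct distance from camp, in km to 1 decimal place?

8.6 km

Leg 1 (004°, 3 km): east 3 sin 4° = 0.21, north 3 cos 4° = 2.99
Leg 2 (297°, 7 km): east 7 sin 297° = -6.24, north 7 cos 297° = 3.18
Net: -6.03 east, 6.17 north. Distance = √((-6.03)² + (6.17)²) = 8.626 km.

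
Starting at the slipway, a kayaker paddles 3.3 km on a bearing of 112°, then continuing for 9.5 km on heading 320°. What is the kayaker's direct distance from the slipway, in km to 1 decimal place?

Leg 1 (112°, 3.3 km): east 3.3 sin 112° = 3.06, north 3.3 cos 112° = -1.24
Leg 2 (320°, 9.5 km): east 9.5 sin 320° = -6.11, north 9.5 cos 320° = 7.28
Net: -3.05 east, 6.04 north. Distance = √((-3.05)² + (6.04)²) = 6.766 km.

6.8 km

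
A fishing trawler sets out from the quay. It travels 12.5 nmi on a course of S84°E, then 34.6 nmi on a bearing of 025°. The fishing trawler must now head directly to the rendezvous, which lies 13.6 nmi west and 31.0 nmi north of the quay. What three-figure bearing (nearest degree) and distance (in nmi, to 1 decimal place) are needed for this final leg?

Leg 1 (S84°E, 12.5 nmi): east 12.5 sin 96° = 12.43, north 12.5 cos 96° = -1.31
Leg 2 (025°, 34.6 nmi): east 34.6 sin 25° = 14.62, north 34.6 cos 25° = 31.36
Current position: (27.05, 30.05). Target: (-13.6, 31.0). Remaining: Δeast = -40.65, Δnorth = 0.95.
Bearing = atan2(-40.65, 0.95) mod 360° = 271.34°; distance = √((-40.65)² + (0.95)²) = 40.665 nmi.

271°, 40.7 nmi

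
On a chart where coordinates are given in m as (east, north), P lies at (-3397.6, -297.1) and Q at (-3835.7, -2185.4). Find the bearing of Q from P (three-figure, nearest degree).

Δeast = -3835.7 − -3397.6 = -438.10; Δnorth = -2185.4 − -297.1 = -1888.30.
Bearing = atan2(Δeast, Δnorth) mod 360° = 193.06° ≈ 193°.

193°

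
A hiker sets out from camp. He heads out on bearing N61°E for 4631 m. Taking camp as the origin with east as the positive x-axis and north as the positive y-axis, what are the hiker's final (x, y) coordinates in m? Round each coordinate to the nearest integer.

(4050, 2245)

Leg 1 (N61°E, 4631 m): east 4631 sin 61° = 4050.36, north 4631 cos 61° = 2245.15
Summing: 4050.36 m east, 2245.15 m north → (4050, 2245).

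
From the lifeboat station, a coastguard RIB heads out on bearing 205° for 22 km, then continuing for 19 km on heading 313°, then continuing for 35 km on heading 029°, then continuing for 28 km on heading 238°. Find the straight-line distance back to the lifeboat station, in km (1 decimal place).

31.2 km

Leg 1 (205°, 22 km): east 22 sin 205° = -9.30, north 22 cos 205° = -19.94
Leg 2 (313°, 19 km): east 19 sin 313° = -13.90, north 19 cos 313° = 12.96
Leg 3 (029°, 35 km): east 35 sin 29° = 16.97, north 35 cos 29° = 30.61
Leg 4 (238°, 28 km): east 28 sin 238° = -23.75, north 28 cos 238° = -14.84
Net: -29.97 east, 8.79 north. Distance = √((-29.97)² + (8.79)²) = 31.234 km.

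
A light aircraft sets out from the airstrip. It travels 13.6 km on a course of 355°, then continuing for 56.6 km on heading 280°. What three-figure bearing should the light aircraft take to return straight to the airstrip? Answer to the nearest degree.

Leg 1 (355°, 13.6 km): east 13.6 sin 355° = -1.19, north 13.6 cos 355° = 13.55
Leg 2 (280°, 56.6 km): east 56.6 sin 280° = -55.74, north 56.6 cos 280° = 9.83
Net displacement: -56.93 east, 23.38 north. Direction back to start is (56.93, -23.38): bearing = atan2(56.93, -23.38) mod 360° = 112.33° ≈ 112°.

112°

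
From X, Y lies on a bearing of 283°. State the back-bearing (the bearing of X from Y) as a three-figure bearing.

Back-bearing = 283° − 180° = 103°.

103°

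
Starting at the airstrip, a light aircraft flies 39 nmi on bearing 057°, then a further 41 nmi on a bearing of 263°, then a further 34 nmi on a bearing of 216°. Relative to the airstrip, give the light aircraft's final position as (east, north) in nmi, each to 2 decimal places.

Leg 1 (057°, 39 nmi): east 39 sin 57° = 32.71, north 39 cos 57° = 21.24
Leg 2 (263°, 41 nmi): east 41 sin 263° = -40.69, north 41 cos 263° = -5.00
Leg 3 (216°, 34 nmi): east 34 sin 216° = -19.98, north 34 cos 216° = -27.51
Summing: -27.97 nmi east, -11.26 nmi north → (-27.97, -11.26).

(-27.97, -11.26)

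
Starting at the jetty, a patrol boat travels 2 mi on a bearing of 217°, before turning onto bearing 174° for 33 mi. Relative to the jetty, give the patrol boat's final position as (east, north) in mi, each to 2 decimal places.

Leg 1 (217°, 2 mi): east 2 sin 217° = -1.20, north 2 cos 217° = -1.60
Leg 2 (174°, 33 mi): east 33 sin 174° = 3.45, north 33 cos 174° = -32.82
Summing: 2.25 mi east, -34.42 mi north → (2.25, -34.42).

(2.25, -34.42)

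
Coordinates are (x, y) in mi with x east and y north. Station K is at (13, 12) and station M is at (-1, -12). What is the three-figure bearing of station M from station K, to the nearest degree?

Δeast = -1 − 13 = -14.00; Δnorth = -12 − 12 = -24.00.
Bearing = atan2(Δeast, Δnorth) mod 360° = 210.26° ≈ 210°.

210°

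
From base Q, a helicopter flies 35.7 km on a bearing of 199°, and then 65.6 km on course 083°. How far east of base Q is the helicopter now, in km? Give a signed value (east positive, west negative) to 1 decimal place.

53.5 km

Leg 1 (199°, 35.7 km): east 35.7 sin 199° = -11.62, north 35.7 cos 199° = -33.76
Leg 2 (083°, 65.6 km): east 65.6 sin 83° = 65.11, north 65.6 cos 83° = 7.99
Net east component: 53.49 km.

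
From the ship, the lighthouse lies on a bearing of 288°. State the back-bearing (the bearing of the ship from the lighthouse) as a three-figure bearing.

108°

Back-bearing = 288° − 180° = 108°.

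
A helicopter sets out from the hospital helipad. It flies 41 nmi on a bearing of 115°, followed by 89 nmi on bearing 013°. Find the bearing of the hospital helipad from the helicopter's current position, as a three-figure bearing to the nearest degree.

Leg 1 (115°, 41 nmi): east 41 sin 115° = 37.16, north 41 cos 115° = -17.33
Leg 2 (013°, 89 nmi): east 89 sin 13° = 20.02, north 89 cos 13° = 86.72
Net displacement: 57.18 east, 69.39 north. Direction back to start is (-57.18, -69.39): bearing = atan2(-57.18, -69.39) mod 360° = 219.49° ≈ 219°.

219°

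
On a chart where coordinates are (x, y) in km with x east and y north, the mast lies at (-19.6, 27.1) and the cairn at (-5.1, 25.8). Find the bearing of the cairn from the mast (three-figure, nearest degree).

095°

Δeast = -5.1 − -19.6 = 14.50; Δnorth = 25.8 − 27.1 = -1.30.
Bearing = atan2(Δeast, Δnorth) mod 360° = 95.12° ≈ 095°.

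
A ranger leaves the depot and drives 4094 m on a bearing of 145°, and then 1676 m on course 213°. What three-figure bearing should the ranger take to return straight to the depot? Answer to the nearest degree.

343°

Leg 1 (145°, 4094 m): east 4094 sin 145° = 2348.22, north 4094 cos 145° = -3353.61
Leg 2 (213°, 1676 m): east 1676 sin 213° = -912.82, north 1676 cos 213° = -1405.61
Net displacement: 1435.41 east, -4759.22 north. Direction back to start is (-1435.41, 4759.22): bearing = atan2(-1435.41, 4759.22) mod 360° = 343.22° ≈ 343°.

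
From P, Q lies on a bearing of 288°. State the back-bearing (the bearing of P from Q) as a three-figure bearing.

108°

Back-bearing = 288° − 180° = 108°.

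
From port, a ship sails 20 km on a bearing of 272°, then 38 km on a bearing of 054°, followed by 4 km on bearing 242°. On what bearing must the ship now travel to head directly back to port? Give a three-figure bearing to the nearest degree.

199°

Leg 1 (272°, 20 km): east 20 sin 272° = -19.99, north 20 cos 272° = 0.70
Leg 2 (054°, 38 km): east 38 sin 54° = 30.74, north 38 cos 54° = 22.34
Leg 3 (242°, 4 km): east 4 sin 242° = -3.53, north 4 cos 242° = -1.88
Net displacement: 7.22 east, 21.16 north. Direction back to start is (-7.22, -21.16): bearing = atan2(-7.22, -21.16) mod 360° = 198.85° ≈ 199°.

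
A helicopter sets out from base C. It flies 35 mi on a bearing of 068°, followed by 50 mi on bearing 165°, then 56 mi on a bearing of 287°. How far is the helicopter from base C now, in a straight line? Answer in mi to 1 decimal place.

20.5 mi

Leg 1 (068°, 35 mi): east 35 sin 68° = 32.45, north 35 cos 68° = 13.11
Leg 2 (165°, 50 mi): east 50 sin 165° = 12.94, north 50 cos 165° = -48.30
Leg 3 (287°, 56 mi): east 56 sin 287° = -53.55, north 56 cos 287° = 16.37
Net: -8.16 east, -18.81 north. Distance = √((-8.16)² + (-18.81)²) = 20.506 mi.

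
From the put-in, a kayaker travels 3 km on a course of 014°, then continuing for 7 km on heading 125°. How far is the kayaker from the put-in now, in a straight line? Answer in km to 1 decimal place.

6.6 km

Leg 1 (014°, 3 km): east 3 sin 14° = 0.73, north 3 cos 14° = 2.91
Leg 2 (125°, 7 km): east 7 sin 125° = 5.73, north 7 cos 125° = -4.02
Net: 6.46 east, -1.10 north. Distance = √((6.46)² + (-1.10)²) = 6.554 km.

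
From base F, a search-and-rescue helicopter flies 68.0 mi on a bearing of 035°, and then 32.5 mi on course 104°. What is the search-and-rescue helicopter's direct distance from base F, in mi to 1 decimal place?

85.2 mi

Leg 1 (035°, 68.0 mi): east 68.0 sin 35° = 39.00, north 68.0 cos 35° = 55.70
Leg 2 (104°, 32.5 mi): east 32.5 sin 104° = 31.53, north 32.5 cos 104° = -7.86
Net: 70.54 east, 47.84 north. Distance = √((70.54)² + (47.84)²) = 85.230 mi.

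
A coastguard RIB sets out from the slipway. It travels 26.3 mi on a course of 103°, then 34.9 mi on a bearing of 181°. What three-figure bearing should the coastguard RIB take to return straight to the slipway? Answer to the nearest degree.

Leg 1 (103°, 26.3 mi): east 26.3 sin 103° = 25.63, north 26.3 cos 103° = -5.92
Leg 2 (181°, 34.9 mi): east 34.9 sin 181° = -0.61, north 34.9 cos 181° = -34.89
Net displacement: 25.02 east, -40.81 north. Direction back to start is (-25.02, 40.81): bearing = atan2(-25.02, 40.81) mod 360° = 328.49° ≈ 328°.

328°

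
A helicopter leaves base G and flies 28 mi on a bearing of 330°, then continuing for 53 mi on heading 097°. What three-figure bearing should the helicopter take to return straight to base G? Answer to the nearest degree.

245°

Leg 1 (330°, 28 mi): east 28 sin 330° = -14.00, north 28 cos 330° = 24.25
Leg 2 (097°, 53 mi): east 53 sin 97° = 52.60, north 53 cos 97° = -6.46
Net displacement: 38.60 east, 17.79 north. Direction back to start is (-38.60, -17.79): bearing = atan2(-38.60, -17.79) mod 360° = 245.26° ≈ 245°.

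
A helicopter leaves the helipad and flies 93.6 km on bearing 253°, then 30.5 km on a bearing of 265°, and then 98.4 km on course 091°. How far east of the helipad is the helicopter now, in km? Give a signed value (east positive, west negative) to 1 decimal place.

Leg 1 (253°, 93.6 km): east 93.6 sin 253° = -89.51, north 93.6 cos 253° = -27.37
Leg 2 (265°, 30.5 km): east 30.5 sin 265° = -30.38, north 30.5 cos 265° = -2.66
Leg 3 (091°, 98.4 km): east 98.4 sin 91° = 98.39, north 98.4 cos 91° = -1.72
Net east component: -21.51 km.

-21.5 km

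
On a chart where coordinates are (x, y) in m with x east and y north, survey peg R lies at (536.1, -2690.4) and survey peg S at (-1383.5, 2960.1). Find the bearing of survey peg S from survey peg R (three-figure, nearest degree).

Δeast = -1383.5 − 536.1 = -1919.60; Δnorth = 2960.1 − -2690.4 = 5650.50.
Bearing = atan2(Δeast, Δnorth) mod 360° = 341.24° ≈ 341°.

341°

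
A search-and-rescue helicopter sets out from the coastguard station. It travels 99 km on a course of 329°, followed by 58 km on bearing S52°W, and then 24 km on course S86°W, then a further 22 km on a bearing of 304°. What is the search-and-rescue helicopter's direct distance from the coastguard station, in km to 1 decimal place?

Leg 1 (329°, 99 km): east 99 sin 329° = -50.99, north 99 cos 329° = 84.86
Leg 2 (S52°W, 58 km): east 58 sin 232° = -45.70, north 58 cos 232° = -35.71
Leg 3 (S86°W, 24 km): east 24 sin 266° = -23.94, north 24 cos 266° = -1.67
Leg 4 (304°, 22 km): east 22 sin 304° = -18.24, north 22 cos 304° = 12.30
Net: -138.87 east, 59.78 north. Distance = √((-138.87)² + (59.78)²) = 151.194 km.

151.2 km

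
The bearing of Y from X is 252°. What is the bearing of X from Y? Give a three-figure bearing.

Back-bearing = 252° − 180° = 072°.

072°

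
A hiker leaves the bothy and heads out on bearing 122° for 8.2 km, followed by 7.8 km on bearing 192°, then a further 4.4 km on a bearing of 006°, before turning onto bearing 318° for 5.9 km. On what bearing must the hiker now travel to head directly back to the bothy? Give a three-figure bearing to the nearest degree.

330°

Leg 1 (122°, 8.2 km): east 8.2 sin 122° = 6.95, north 8.2 cos 122° = -4.35
Leg 2 (192°, 7.8 km): east 7.8 sin 192° = -1.62, north 7.8 cos 192° = -7.63
Leg 3 (006°, 4.4 km): east 4.4 sin 6° = 0.46, north 4.4 cos 6° = 4.38
Leg 4 (318°, 5.9 km): east 5.9 sin 318° = -3.95, north 5.9 cos 318° = 4.38
Net displacement: 1.84 east, -3.21 north. Direction back to start is (-1.84, 3.21): bearing = atan2(-1.84, 3.21) mod 360° = 330.15° ≈ 330°.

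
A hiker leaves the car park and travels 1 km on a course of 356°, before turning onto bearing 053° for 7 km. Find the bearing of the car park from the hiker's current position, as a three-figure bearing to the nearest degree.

Leg 1 (356°, 1 km): east 1 sin 356° = -0.07, north 1 cos 356° = 1.00
Leg 2 (053°, 7 km): east 7 sin 53° = 5.59, north 7 cos 53° = 4.21
Net displacement: 5.52 east, 5.21 north. Direction back to start is (-5.52, -5.21): bearing = atan2(-5.52, -5.21) mod 360° = 226.66° ≈ 227°.

227°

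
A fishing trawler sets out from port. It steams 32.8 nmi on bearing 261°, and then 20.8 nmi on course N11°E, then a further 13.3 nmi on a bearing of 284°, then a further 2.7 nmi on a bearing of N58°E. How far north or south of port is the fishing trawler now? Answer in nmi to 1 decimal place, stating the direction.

19.9 nmi north

Leg 1 (261°, 32.8 nmi): east 32.8 sin 261° = -32.40, north 32.8 cos 261° = -5.13
Leg 2 (N11°E, 20.8 nmi): east 20.8 sin 11° = 3.97, north 20.8 cos 11° = 20.42
Leg 3 (284°, 13.3 nmi): east 13.3 sin 284° = -12.90, north 13.3 cos 284° = 3.22
Leg 4 (N58°E, 2.7 nmi): east 2.7 sin 58° = 2.29, north 2.7 cos 58° = 1.43
Net north component: 19.94 nmi.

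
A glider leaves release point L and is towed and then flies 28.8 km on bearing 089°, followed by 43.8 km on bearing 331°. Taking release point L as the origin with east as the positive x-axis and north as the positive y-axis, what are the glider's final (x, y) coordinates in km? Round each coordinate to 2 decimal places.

(7.56, 38.81)

Leg 1 (089°, 28.8 km): east 28.8 sin 89° = 28.80, north 28.8 cos 89° = 0.50
Leg 2 (331°, 43.8 km): east 43.8 sin 331° = -21.23, north 43.8 cos 331° = 38.31
Summing: 7.56 km east, 38.81 km north → (7.56, 38.81).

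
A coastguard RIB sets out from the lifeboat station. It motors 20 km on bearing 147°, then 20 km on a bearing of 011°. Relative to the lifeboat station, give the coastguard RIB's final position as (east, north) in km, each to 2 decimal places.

Leg 1 (147°, 20 km): east 20 sin 147° = 10.89, north 20 cos 147° = -16.77
Leg 2 (011°, 20 km): east 20 sin 11° = 3.82, north 20 cos 11° = 19.63
Summing: 14.71 km east, 2.86 km north → (14.71, 2.86).

(14.71, 2.86)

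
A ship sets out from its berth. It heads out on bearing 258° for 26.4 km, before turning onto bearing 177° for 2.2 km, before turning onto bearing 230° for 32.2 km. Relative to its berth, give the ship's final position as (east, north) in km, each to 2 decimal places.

Leg 1 (258°, 26.4 km): east 26.4 sin 258° = -25.82, north 26.4 cos 258° = -5.49
Leg 2 (177°, 2.2 km): east 2.2 sin 177° = 0.12, north 2.2 cos 177° = -2.20
Leg 3 (230°, 32.2 km): east 32.2 sin 230° = -24.67, north 32.2 cos 230° = -20.70
Summing: -50.37 km east, -28.38 km north → (-50.37, -28.38).

(-50.37, -28.38)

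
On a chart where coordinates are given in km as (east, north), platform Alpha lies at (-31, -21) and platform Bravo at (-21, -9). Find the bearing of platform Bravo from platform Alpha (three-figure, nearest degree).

040°

Δeast = -21 − -31 = 10.00; Δnorth = -9 − -21 = 12.00.
Bearing = atan2(Δeast, Δnorth) mod 360° = 39.81° ≈ 040°.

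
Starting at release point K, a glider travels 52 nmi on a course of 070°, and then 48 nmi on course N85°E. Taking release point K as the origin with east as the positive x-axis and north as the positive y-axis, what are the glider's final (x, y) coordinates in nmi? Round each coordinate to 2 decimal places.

(96.68, 21.97)

Leg 1 (070°, 52 nmi): east 52 sin 70° = 48.86, north 52 cos 70° = 17.79
Leg 2 (N85°E, 48 nmi): east 48 sin 85° = 47.82, north 48 cos 85° = 4.18
Summing: 96.68 nmi east, 21.97 nmi north → (96.68, 21.97).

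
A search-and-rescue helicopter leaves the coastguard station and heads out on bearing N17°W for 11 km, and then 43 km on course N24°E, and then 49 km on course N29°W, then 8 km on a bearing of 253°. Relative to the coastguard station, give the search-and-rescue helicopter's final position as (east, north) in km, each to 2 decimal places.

Leg 1 (N17°W, 11 km): east 11 sin 343° = -3.22, north 11 cos 343° = 10.52
Leg 2 (N24°E, 43 km): east 43 sin 24° = 17.49, north 43 cos 24° = 39.28
Leg 3 (N29°W, 49 km): east 49 sin 331° = -23.76, north 49 cos 331° = 42.86
Leg 4 (253°, 8 km): east 8 sin 253° = -7.65, north 8 cos 253° = -2.34
Summing: -17.13 km east, 90.32 km north → (-17.13, 90.32).

(-17.13, 90.32)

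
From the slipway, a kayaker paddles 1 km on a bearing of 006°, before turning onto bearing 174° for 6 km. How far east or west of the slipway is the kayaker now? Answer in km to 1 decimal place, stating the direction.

0.7 km east

Leg 1 (006°, 1 km): east 1 sin 6° = 0.10, north 1 cos 6° = 0.99
Leg 2 (174°, 6 km): east 6 sin 174° = 0.63, north 6 cos 174° = -5.97
Net east component: 0.73 km.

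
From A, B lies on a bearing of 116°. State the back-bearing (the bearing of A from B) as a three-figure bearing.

Back-bearing = 116° + 180° = 296°.

296°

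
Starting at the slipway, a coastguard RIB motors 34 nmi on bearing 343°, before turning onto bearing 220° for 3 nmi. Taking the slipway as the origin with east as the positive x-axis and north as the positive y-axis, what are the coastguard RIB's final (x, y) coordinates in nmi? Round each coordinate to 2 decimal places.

Leg 1 (343°, 34 nmi): east 34 sin 343° = -9.94, north 34 cos 343° = 32.51
Leg 2 (220°, 3 nmi): east 3 sin 220° = -1.93, north 3 cos 220° = -2.30
Summing: -11.87 nmi east, 30.22 nmi north → (-11.87, 30.22).

(-11.87, 30.22)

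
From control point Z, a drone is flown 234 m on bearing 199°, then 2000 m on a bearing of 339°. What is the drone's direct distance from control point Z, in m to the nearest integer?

1827 m

Leg 1 (199°, 234 m): east 234 sin 199° = -76.18, north 234 cos 199° = -221.25
Leg 2 (339°, 2000 m): east 2000 sin 339° = -716.74, north 2000 cos 339° = 1867.16
Net: -792.92 east, 1645.91 north. Distance = √((-792.92)² + (1645.91)²) = 1826.948 m.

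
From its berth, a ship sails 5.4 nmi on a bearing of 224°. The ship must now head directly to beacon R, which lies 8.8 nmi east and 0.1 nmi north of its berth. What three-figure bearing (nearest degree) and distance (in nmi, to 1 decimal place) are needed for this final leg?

072°, 13.2 nmi

Leg 1 (224°, 5.4 nmi): east 5.4 sin 224° = -3.75, north 5.4 cos 224° = -3.88
Current position: (-3.75, -3.88). Target: (8.8, 0.1). Remaining: Δeast = 12.55, Δnorth = 3.98.
Bearing = atan2(12.55, 3.98) mod 360° = 72.39°; distance = √((12.55)² + (3.98)²) = 13.168 nmi.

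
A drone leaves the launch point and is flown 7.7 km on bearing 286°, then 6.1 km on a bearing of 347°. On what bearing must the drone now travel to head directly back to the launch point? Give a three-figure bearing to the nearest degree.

133°

Leg 1 (286°, 7.7 km): east 7.7 sin 286° = -7.40, north 7.7 cos 286° = 2.12
Leg 2 (347°, 6.1 km): east 6.1 sin 347° = -1.37, north 6.1 cos 347° = 5.94
Net displacement: -8.77 east, 8.07 north. Direction back to start is (8.77, -8.07): bearing = atan2(8.77, -8.07) mod 360° = 132.59° ≈ 133°.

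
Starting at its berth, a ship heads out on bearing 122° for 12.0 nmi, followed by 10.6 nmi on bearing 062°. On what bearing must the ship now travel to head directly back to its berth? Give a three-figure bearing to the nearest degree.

Leg 1 (122°, 12.0 nmi): east 12.0 sin 122° = 10.18, north 12.0 cos 122° = -6.36
Leg 2 (062°, 10.6 nmi): east 10.6 sin 62° = 9.36, north 10.6 cos 62° = 4.98
Net displacement: 19.54 east, -1.38 north. Direction back to start is (-19.54, 1.38): bearing = atan2(-19.54, 1.38) mod 360° = 274.05° ≈ 274°.

274°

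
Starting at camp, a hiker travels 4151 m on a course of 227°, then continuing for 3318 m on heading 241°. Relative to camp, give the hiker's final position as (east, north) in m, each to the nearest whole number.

(-5938, -4440)

Leg 1 (227°, 4151 m): east 4151 sin 227° = -3035.85, north 4151 cos 227° = -2830.98
Leg 2 (241°, 3318 m): east 3318 sin 241° = -2901.99, north 3318 cos 241° = -1608.60
Summing: -5937.84 m east, -4439.57 m north → (-5938, -4440).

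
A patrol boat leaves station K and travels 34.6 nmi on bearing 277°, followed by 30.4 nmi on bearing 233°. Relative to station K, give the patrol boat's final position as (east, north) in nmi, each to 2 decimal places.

(-58.62, -14.08)

Leg 1 (277°, 34.6 nmi): east 34.6 sin 277° = -34.34, north 34.6 cos 277° = 4.22
Leg 2 (233°, 30.4 nmi): east 30.4 sin 233° = -24.28, north 30.4 cos 233° = -18.30
Summing: -58.62 nmi east, -14.08 nmi north → (-58.62, -14.08).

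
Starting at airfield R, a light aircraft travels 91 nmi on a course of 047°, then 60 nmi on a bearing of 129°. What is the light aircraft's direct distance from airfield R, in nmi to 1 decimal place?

Leg 1 (047°, 91 nmi): east 91 sin 47° = 66.55, north 91 cos 47° = 62.06
Leg 2 (129°, 60 nmi): east 60 sin 129° = 46.63, north 60 cos 129° = -37.76
Net: 113.18 east, 24.30 north. Distance = √((113.18)² + (24.30)²) = 115.762 nmi.

115.8 nmi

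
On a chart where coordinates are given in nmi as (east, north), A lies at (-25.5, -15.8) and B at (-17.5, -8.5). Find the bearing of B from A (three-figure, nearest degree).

048°

Δeast = -17.5 − -25.5 = 8.00; Δnorth = -8.5 − -15.8 = 7.30.
Bearing = atan2(Δeast, Δnorth) mod 360° = 47.62° ≈ 048°.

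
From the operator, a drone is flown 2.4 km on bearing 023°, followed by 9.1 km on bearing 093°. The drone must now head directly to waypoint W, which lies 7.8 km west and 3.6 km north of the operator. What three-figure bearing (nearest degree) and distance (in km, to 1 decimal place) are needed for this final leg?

Leg 1 (023°, 2.4 km): east 2.4 sin 23° = 0.94, north 2.4 cos 23° = 2.21
Leg 2 (093°, 9.1 km): east 9.1 sin 93° = 9.09, north 9.1 cos 93° = -0.48
Current position: (10.03, 1.73). Target: (-7.8, 3.6). Remaining: Δeast = -17.83, Δnorth = 1.87.
Bearing = atan2(-17.83, 1.87) mod 360° = 275.98°; distance = √((-17.83)² + (1.87)²) = 17.923 km.

276°, 17.9 km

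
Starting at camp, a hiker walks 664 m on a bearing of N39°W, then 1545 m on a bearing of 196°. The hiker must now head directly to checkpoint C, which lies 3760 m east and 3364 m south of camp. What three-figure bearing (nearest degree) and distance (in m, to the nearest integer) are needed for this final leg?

Leg 1 (N39°W, 664 m): east 664 sin 321° = -417.87, north 664 cos 321° = 516.02
Leg 2 (196°, 1545 m): east 1545 sin 196° = -425.86, north 1545 cos 196° = -1485.15
Current position: (-843.73, -969.12). Target: (3760, -3364). Remaining: Δeast = 4603.73, Δnorth = -2394.88.
Bearing = atan2(4603.73, -2394.88) mod 360° = 117.48°; distance = √((4603.73)² + (-2394.88)²) = 5189.388 m.

117°, 5189 m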